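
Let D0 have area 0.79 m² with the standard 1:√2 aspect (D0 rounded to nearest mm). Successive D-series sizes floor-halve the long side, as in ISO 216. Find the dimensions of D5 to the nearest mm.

132 × 186 mm

Let D0's short side be w mm. w · w√2 = 0.79 m² = 790,000 mm², so w ≈ 747.4 mm and w√2 ≈ 1057.0 mm → D0 = 747 × 1057 mm.
D1: ⌊1057/2⌋ × 747 = 528 × 747 mm
D2: ⌊747/2⌋ × 528 = 373 × 528 mm
D3: ⌊528/2⌋ × 373 = 264 × 373 mm
D4: ⌊373/2⌋ × 264 = 186 × 264 mm
D5: ⌊264/2⌋ × 186 = 132 × 186 mm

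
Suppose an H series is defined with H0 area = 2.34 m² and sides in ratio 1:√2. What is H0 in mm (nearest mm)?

Let the short side be w mm. Then w · w√2 = 2.34 m² = 2,340,000 mm².
w² = 2,340,000/√2, so w ≈ 1286.3 mm; long side = w√2 ≈ 1819.1 mm.

1286 × 1819 mm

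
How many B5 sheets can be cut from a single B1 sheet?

16

Each ISO step halves the sheet: 1 × B1 → 2 × B2 → 4 × B3 → 8 × B4 → …
From B1 to B5 is 4 halving steps: 2^4 = 16.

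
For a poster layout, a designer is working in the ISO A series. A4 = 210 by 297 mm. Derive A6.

A5: ⌊297/2⌋ × 210 = 148 × 210 mm
A6: ⌊210/2⌋ × 148 = 105 × 148 mm

105 × 148 mm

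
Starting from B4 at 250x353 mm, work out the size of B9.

B5: ⌊353/2⌋ × 250 = 176 × 250 mm
B6: ⌊250/2⌋ × 176 = 125 × 176 mm
B7: ⌊176/2⌋ × 125 = 88 × 125 mm
B8: ⌊125/2⌋ × 88 = 62 × 88 mm
B9: ⌊88/2⌋ × 62 = 44 × 62 mm

44 × 62 mm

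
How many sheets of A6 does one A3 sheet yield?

8

A3 = 297 × 420 mm; A6 = 105 × 148 mm.
Each halving step doubles the count; 3 steps from A3 to A6.
2^3 = 8.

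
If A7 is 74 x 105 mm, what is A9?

A8: ⌊105/2⌋ × 74 = 52 × 74 mm
A9: ⌊74/2⌋ × 52 = 37 × 52 mm

37 × 52 mm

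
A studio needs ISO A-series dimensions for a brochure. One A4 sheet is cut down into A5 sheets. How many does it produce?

Each ISO step halves the sheet: 1 × A4 → 2 × A5
From A4 to A5 is 1 halving step: 2^1 = 2.

2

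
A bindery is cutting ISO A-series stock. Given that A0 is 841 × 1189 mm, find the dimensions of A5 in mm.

A1: ⌊1189/2⌋ × 841 = 594 × 841 mm
A2: ⌊841/2⌋ × 594 = 420 × 594 mm
A3: ⌊594/2⌋ × 420 = 297 × 420 mm
A4: ⌊420/2⌋ × 297 = 210 × 297 mm
A5: ⌊297/2⌋ × 210 = 148 × 210 mm

148 × 210 mm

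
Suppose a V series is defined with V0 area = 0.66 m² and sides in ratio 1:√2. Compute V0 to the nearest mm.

Let the short side be w mm. Then w · w√2 = 0.66 m² = 660,000 mm².
w² = 660,000/√2, so w ≈ 683.1 mm; long side = w√2 ≈ 966.1 mm.

683 × 966 mm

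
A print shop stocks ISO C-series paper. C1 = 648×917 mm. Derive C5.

C2: ⌊917/2⌋ × 648 = 458 × 648 mm
C3: ⌊648/2⌋ × 458 = 324 × 458 mm
C4: ⌊458/2⌋ × 324 = 229 × 324 mm
C5: ⌊324/2⌋ × 229 = 162 × 229 mm

162 × 229 mm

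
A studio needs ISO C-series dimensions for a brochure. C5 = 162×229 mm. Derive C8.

57 × 81 mm

C6: ⌊229/2⌋ × 162 = 114 × 162 mm
C7: ⌊162/2⌋ × 114 = 81 × 114 mm
C8: ⌊114/2⌋ × 81 = 57 × 81 mm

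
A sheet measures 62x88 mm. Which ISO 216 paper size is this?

Aspect ratio 88/62 ≈ 1.419 — close to the ISO √2 ≈ 1.414.
In the B-series (B0 = 1000 × 1414 mm): B8 = 62 × 88 mm.

B8 (62 × 88 mm)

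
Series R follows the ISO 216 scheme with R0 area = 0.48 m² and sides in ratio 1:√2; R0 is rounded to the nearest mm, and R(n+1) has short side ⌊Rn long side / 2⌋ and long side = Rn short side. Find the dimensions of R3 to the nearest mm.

206 × 291 mm

Let R0's short side be w mm. w · w√2 = 0.48 m² = 480,000 mm², so w ≈ 582.6 mm and w√2 ≈ 823.9 mm → R0 = 583 × 824 mm.
R1: ⌊824/2⌋ × 583 = 412 × 583 mm
R2: ⌊583/2⌋ × 412 = 291 × 412 mm
R3: ⌊412/2⌋ × 291 = 206 × 291 mm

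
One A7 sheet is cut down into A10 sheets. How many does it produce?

A7 = 74 × 105 mm; A10 = 26 × 37 mm.
Each halving step doubles the count; 3 steps from A7 to A10.
2^3 = 8.

8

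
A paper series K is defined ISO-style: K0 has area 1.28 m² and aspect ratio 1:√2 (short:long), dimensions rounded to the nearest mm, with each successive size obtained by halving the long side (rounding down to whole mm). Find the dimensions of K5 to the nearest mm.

Let K0's short side be w mm. w · w√2 = 1.28 m² = 1,280,000 mm², so w ≈ 951.4 mm and w√2 ≈ 1345.4 mm → K0 = 951 × 1345 mm.
K1: ⌊1345/2⌋ × 951 = 672 × 951 mm
K2: ⌊951/2⌋ × 672 = 475 × 672 mm
K3: ⌊672/2⌋ × 475 = 336 × 475 mm
K4: ⌊475/2⌋ × 336 = 237 × 336 mm
K5: ⌊336/2⌋ × 237 = 168 × 237 mm

168 × 237 mm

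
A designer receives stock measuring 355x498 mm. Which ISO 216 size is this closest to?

B3 (353 × 500 mm)

Aspect ratio 498/355 ≈ 1.403 — close to the ISO √2 ≈ 1.414.
In the B-series (B0 = 1000 × 1414 mm): B3 = 353 × 500 mm.
Off by 4 mm total — nearest standard size.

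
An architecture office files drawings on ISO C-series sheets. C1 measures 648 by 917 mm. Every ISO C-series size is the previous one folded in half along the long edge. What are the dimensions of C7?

C2: ⌊917/2⌋ × 648 = 458 × 648 mm
C3: ⌊648/2⌋ × 458 = 324 × 458 mm
C4: ⌊458/2⌋ × 324 = 229 × 324 mm
C5: ⌊324/2⌋ × 229 = 162 × 229 mm
C6: ⌊229/2⌋ × 162 = 114 × 162 mm
C7: ⌊162/2⌋ × 114 = 81 × 114 mm

81 × 114 mm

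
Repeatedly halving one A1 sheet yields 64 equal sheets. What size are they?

64 = 2^6, so 6 halving steps.
A1 → A2 → … → A7 after 6 steps.

A7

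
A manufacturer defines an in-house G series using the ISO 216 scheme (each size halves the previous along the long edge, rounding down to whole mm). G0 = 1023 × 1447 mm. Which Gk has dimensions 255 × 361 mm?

G4

G0: 1023 × 1447 mm
G1: 723 × 1023 mm
G2: 511 × 723 mm
G3: 361 × 511 mm
G4: 255 × 361 mm
G5: 180 × 255 mm
→ matches G4.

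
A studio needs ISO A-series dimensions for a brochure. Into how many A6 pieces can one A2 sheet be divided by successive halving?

16

Each ISO step halves the sheet: 1 × A2 → 2 × A3 → 4 × A4 → 8 × A5 → …
From A2 to A6 is 4 halving steps: 2^4 = 16.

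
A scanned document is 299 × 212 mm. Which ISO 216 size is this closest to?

Aspect ratio 299/212 ≈ 1.410 — close to the ISO √2 ≈ 1.414.
In the A-series (A0 area = 1 m²): A4 = 210 × 297 mm.
Off by 4 mm total — nearest standard size.

A4 (210 × 297 mm)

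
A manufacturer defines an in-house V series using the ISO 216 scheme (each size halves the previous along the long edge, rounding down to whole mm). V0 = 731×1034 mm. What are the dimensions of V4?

182 × 258 mm

V1 = 517 × 731 mm (from V0 by 1 halving).
V2: ⌊731/2⌋ × 517 = 365 × 517 mm
V3: ⌊517/2⌋ × 365 = 258 × 365 mm
V4: ⌊365/2⌋ × 258 = 182 × 258 mm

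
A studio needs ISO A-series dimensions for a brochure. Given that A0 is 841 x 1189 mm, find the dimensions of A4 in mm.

A1: ⌊1189/2⌋ × 841 = 594 × 841 mm
A2: ⌊841/2⌋ × 594 = 420 × 594 mm
A3: ⌊594/2⌋ × 420 = 297 × 420 mm
A4: ⌊420/2⌋ × 297 = 210 × 297 mm

210 × 297 mm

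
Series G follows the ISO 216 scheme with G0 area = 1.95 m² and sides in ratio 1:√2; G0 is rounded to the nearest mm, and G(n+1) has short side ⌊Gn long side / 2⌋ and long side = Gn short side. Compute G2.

Let G0's short side be w mm. w · w√2 = 1.95 m² = 1,950,000 mm², so w ≈ 1174.2 mm and w√2 ≈ 1660.6 mm → G0 = 1174 × 1661 mm.
G1: ⌊1661/2⌋ × 1174 = 830 × 1174 mm
G2: ⌊1174/2⌋ × 830 = 587 × 830 mm

587 × 830 mm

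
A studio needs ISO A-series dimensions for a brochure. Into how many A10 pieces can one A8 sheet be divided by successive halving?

A8 = 52 × 74 mm; A10 = 26 × 37 mm.
Each halving step doubles the count; 2 steps from A8 to A10.
2^2 = 4.

4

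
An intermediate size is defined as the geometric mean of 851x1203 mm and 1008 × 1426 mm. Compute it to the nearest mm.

Short side: √(851 · 1008) = √857808 ≈ 926.2 → 926 mm
Long side: √(1203 · 1426) = √1715478 ≈ 1309.8 → 1310 mm

926 × 1310 mm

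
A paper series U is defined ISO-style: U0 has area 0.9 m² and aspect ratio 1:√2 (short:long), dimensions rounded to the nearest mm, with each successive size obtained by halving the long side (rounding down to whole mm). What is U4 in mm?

199 × 282 mm

Let U0's short side be w mm. w · w√2 = 0.9 m² = 900,000 mm², so w ≈ 797.7 mm and w√2 ≈ 1128.2 mm → U0 = 798 × 1128 mm.
U1: ⌊1128/2⌋ × 798 = 564 × 798 mm
U2: ⌊798/2⌋ × 564 = 399 × 564 mm
U3: ⌊564/2⌋ × 399 = 282 × 399 mm
U4: ⌊399/2⌋ × 282 = 199 × 282 mm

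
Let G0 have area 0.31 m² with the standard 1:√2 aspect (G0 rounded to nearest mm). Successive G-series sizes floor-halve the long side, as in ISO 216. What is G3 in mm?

165 × 234 mm

Let G0's short side be w mm. w · w√2 = 0.31 m² = 310,000 mm², so w ≈ 468.2 mm and w√2 ≈ 662.1 mm → G0 = 468 × 662 mm.
G1: ⌊662/2⌋ × 468 = 331 × 468 mm
G2: ⌊468/2⌋ × 331 = 234 × 331 mm
G3: ⌊331/2⌋ × 234 = 165 × 234 mm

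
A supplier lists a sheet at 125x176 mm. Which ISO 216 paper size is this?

B6 (125 × 176 mm)

Aspect ratio 176/125 ≈ 1.408 — close to the ISO √2 ≈ 1.414.
In the B-series (B0 = 1000 × 1414 mm): B6 = 125 × 176 mm.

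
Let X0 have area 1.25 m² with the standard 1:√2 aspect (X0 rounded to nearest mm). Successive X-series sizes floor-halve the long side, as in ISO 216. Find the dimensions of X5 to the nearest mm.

166 × 235 mm

Let X0's short side be w mm. w · w√2 = 1.25 m² = 1,250,000 mm², so w ≈ 940.2 mm and w√2 ≈ 1329.6 mm → X0 = 940 × 1330 mm.
X1: ⌊1330/2⌋ × 940 = 665 × 940 mm
X2: ⌊940/2⌋ × 665 = 470 × 665 mm
X3: ⌊665/2⌋ × 470 = 332 × 470 mm
X4: ⌊470/2⌋ × 332 = 235 × 332 mm
X5: ⌊332/2⌋ × 235 = 166 × 235 mm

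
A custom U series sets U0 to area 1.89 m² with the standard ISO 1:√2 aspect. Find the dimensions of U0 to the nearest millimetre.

1156 × 1635 mm

Let the short side be w mm. Then w · w√2 = 1.89 m² = 1,890,000 mm².
w² = 1,890,000/√2, so w ≈ 1156.0 mm; long side = w√2 ≈ 1634.9 mm.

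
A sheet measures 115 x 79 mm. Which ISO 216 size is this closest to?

Aspect ratio 115/79 ≈ 1.456 (ISO target is √2 ≈ 1.414).
In the C-series (envelope sizes, between A and B): C7 = 81 × 114 mm.
Off by 3 mm total — nearest standard size.

C7 (81 × 114 mm)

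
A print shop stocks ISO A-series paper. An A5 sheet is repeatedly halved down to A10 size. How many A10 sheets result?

32

Each ISO step halves the sheet: 1 × A5 → 2 × A6 → 4 × A7 → 8 × A8 → …
From A5 to A10 is 5 halving steps: 2^5 = 32.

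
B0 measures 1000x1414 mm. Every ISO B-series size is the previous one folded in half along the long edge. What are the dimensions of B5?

176 × 250 mm

B1: ⌊1414/2⌋ × 1000 = 707 × 1000 mm
B2: ⌊1000/2⌋ × 707 = 500 × 707 mm
B3: ⌊707/2⌋ × 500 = 353 × 500 mm
B4: ⌊500/2⌋ × 353 = 250 × 353 mm
B5: ⌊353/2⌋ × 250 = 176 × 250 mm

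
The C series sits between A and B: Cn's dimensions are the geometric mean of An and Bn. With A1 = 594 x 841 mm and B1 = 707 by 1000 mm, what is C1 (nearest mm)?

648 × 917 mm

Short side: √(594 · 707) = √419958 ≈ 648.0 → 648 mm
Long side: √(841 · 1000) = √841000 ≈ 917.1 → 917 mm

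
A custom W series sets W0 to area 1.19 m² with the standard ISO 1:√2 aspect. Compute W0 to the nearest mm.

917 × 1297 mm

Let the short side be w mm. Then w · w√2 = 1.19 m² = 1,190,000 mm².
w² = 1,190,000/√2, so w ≈ 917.3 mm; long side = w√2 ≈ 1297.3 mm.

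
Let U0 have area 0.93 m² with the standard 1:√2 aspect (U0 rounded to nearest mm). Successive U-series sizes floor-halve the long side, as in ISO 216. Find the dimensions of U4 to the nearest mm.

Let U0's short side be w mm. w · w√2 = 0.93 m² = 930,000 mm², so w ≈ 810.9 mm and w√2 ≈ 1146.8 mm → U0 = 811 × 1147 mm.
U1: ⌊1147/2⌋ × 811 = 573 × 811 mm
U2: ⌊811/2⌋ × 573 = 405 × 573 mm
U3: ⌊573/2⌋ × 405 = 286 × 405 mm
U4: ⌊405/2⌋ × 286 = 202 × 286 mm

202 × 286 mm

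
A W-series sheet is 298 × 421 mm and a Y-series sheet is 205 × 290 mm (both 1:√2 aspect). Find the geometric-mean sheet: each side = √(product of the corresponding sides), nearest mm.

247 × 349 mm

Short side: √(298 · 205) = √61090 ≈ 247.2 → 247 mm
Long side: √(421 · 290) = √122090 ≈ 349.4 → 349 mm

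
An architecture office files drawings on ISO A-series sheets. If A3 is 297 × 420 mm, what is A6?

105 × 148 mm

A4: ⌊420/2⌋ × 297 = 210 × 297 mm
A5: ⌊297/2⌋ × 210 = 148 × 210 mm
A6: ⌊210/2⌋ × 148 = 105 × 148 mm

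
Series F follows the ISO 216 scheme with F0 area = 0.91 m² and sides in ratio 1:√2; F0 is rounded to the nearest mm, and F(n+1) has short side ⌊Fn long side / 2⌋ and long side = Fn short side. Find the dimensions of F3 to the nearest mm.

Let F0's short side be w mm. w · w√2 = 0.91 m² = 910,000 mm², so w ≈ 802.2 mm and w√2 ≈ 1134.4 mm → F0 = 802 × 1134 mm.
F1: ⌊1134/2⌋ × 802 = 567 × 802 mm
F2: ⌊802/2⌋ × 567 = 401 × 567 mm
F3: ⌊567/2⌋ × 401 = 283 × 401 mm

283 × 401 mm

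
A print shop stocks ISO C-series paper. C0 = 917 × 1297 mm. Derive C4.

229 × 324 mm

C1: ⌊1297/2⌋ × 917 = 648 × 917 mm
C2: ⌊917/2⌋ × 648 = 458 × 648 mm
C3: ⌊648/2⌋ × 458 = 324 × 458 mm
C4: ⌊458/2⌋ × 324 = 229 × 324 mm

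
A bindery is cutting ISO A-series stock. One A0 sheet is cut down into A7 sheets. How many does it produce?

Each ISO step halves the sheet: 1 × A0 → 2 × A1 → 4 × A2 → 8 × A3 → …
From A0 to A7 is 7 halving steps: 2^7 = 128.

128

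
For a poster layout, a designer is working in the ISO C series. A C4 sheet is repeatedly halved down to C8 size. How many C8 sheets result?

16

C4 = 229 × 324 mm; C8 = 57 × 81 mm.
Each halving step doubles the count; 4 steps from C4 to C8.
2^4 = 16.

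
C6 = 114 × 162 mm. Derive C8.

57 × 81 mm

C7: ⌊162/2⌋ × 114 = 81 × 114 mm
C8: ⌊114/2⌋ × 81 = 57 × 81 mm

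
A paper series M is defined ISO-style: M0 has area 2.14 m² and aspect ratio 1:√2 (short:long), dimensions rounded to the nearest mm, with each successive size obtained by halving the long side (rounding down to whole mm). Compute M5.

Let M0's short side be w mm. w · w√2 = 2.14 m² = 2,140,000 mm², so w ≈ 1230.1 mm and w√2 ≈ 1739.7 mm → M0 = 1230 × 1740 mm.
M1: ⌊1740/2⌋ × 1230 = 870 × 1230 mm
M2: ⌊1230/2⌋ × 870 = 615 × 870 mm
M3: ⌊870/2⌋ × 615 = 435 × 615 mm
M4: ⌊615/2⌋ × 435 = 307 × 435 mm
M5: ⌊435/2⌋ × 307 = 217 × 307 mm

217 × 307 mm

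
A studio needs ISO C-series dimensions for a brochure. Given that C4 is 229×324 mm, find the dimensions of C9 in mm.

40 × 57 mm

C5: ⌊324/2⌋ × 229 = 162 × 229 mm
C6: ⌊229/2⌋ × 162 = 114 × 162 mm
C7: ⌊162/2⌋ × 114 = 81 × 114 mm
C8: ⌊114/2⌋ × 81 = 57 × 81 mm
C9: ⌊81/2⌋ × 57 = 40 × 57 mm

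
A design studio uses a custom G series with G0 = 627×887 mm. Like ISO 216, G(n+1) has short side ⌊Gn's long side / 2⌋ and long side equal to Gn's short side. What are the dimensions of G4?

156 × 221 mm

G1: ⌊887/2⌋ × 627 = 443 × 627 mm
G2: ⌊627/2⌋ × 443 = 313 × 443 mm
G3: ⌊443/2⌋ × 313 = 221 × 313 mm
G4: ⌊313/2⌋ × 221 = 156 × 221 mm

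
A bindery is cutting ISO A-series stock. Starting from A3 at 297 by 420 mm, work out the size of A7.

A4: ⌊420/2⌋ × 297 = 210 × 297 mm
A5: ⌊297/2⌋ × 210 = 148 × 210 mm
A6: ⌊210/2⌋ × 148 = 105 × 148 mm
A7: ⌊148/2⌋ × 105 = 74 × 105 mm

74 × 105 mm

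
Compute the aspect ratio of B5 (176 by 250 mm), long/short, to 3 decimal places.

250 / 176 = 1.420
ISO 216 targets √2 ≈ 1.414; the +0.006 deviation is from mm rounding.

1.420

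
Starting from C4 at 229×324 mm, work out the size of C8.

C5: ⌊324/2⌋ × 229 = 162 × 229 mm
C6: ⌊229/2⌋ × 162 = 114 × 162 mm
C7: ⌊162/2⌋ × 114 = 81 × 114 mm
C8: ⌊114/2⌋ × 81 = 57 × 81 mm

57 × 81 mm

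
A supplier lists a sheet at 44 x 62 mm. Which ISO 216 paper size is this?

Aspect ratio 62/44 ≈ 1.409 — close to the ISO √2 ≈ 1.414.
In the B-series (B0 = 1000 × 1414 mm): B9 = 44 × 62 mm.

B9 (44 × 62 mm)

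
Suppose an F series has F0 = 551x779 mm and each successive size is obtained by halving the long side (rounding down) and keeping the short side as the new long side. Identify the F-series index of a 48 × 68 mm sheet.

F0: 551 × 779 mm
F1: 389 × 551 mm
F2: 275 × 389 mm
F3: 194 × 275 mm
F4: 137 × 194 mm
F5: 97 × 137 mm
F6: 68 × 97 mm
F7: 48 × 68 mm
F8: 34 × 48 mm
→ matches F7.

F7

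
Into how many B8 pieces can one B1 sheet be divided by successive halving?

128

Each ISO step halves the sheet: 1 × B1 → 2 × B2 → 4 × B3 → 8 × B4 → …
From B1 to B8 is 7 halving steps: 2^7 = 128.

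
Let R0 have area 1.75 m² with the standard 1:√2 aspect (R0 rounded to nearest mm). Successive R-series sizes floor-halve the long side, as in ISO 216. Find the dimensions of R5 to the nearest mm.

196 × 278 mm

Let R0's short side be w mm. w · w√2 = 1.75 m² = 1,750,000 mm², so w ≈ 1112.4 mm and w√2 ≈ 1573.2 mm → R0 = 1112 × 1573 mm.
R1: ⌊1573/2⌋ × 1112 = 786 × 1112 mm
R2: ⌊1112/2⌋ × 786 = 556 × 786 mm
R3: ⌊786/2⌋ × 556 = 393 × 556 mm
R4: ⌊556/2⌋ × 393 = 278 × 393 mm
R5: ⌊393/2⌋ × 278 = 196 × 278 mm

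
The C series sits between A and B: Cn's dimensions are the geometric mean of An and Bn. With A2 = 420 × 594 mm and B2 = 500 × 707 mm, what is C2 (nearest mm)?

458 × 648 mm

Short side: √(420 · 500) = √210000 ≈ 458.3 → 458 mm
Long side: √(594 · 707) = √419958 ≈ 648.0 → 648 mm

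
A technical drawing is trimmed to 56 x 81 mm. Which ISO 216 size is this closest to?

C8 (57 × 81 mm)

Aspect ratio 81/56 ≈ 1.446 (ISO target is √2 ≈ 1.414).
In the C-series (envelope sizes, between A and B): C8 = 57 × 81 mm.
Off by 1 mm total — nearest standard size.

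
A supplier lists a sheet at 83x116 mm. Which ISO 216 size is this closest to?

C7 (81 × 114 mm)

Aspect ratio 116/83 ≈ 1.398 (ISO target is √2 ≈ 1.414).
In the C-series (envelope sizes, between A and B): C7 = 81 × 114 mm.
Off by 4 mm total — nearest standard size.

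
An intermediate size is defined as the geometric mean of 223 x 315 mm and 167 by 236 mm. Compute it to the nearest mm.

Short side: √(223 · 167) = √37241 ≈ 193.0 → 193 mm
Long side: √(315 · 236) = √74340 ≈ 272.7 → 273 mm

193 × 273 mm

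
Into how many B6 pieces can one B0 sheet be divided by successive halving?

B0 = 1000 × 1414 mm; B6 = 125 × 176 mm.
Each halving step doubles the count; 6 steps from B0 to B6.
2^6 = 64.

64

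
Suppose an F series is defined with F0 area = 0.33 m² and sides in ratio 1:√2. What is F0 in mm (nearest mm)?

Let the short side be w mm. Then w · w√2 = 0.33 m² = 330,000 mm².
w² = 330,000/√2, so w ≈ 483.1 mm; long side = w√2 ≈ 683.1 mm.

483 × 683 mm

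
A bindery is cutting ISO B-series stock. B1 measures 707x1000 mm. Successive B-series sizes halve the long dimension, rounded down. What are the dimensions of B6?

125 × 176 mm

B2: ⌊1000/2⌋ × 707 = 500 × 707 mm
B3: ⌊707/2⌋ × 500 = 353 × 500 mm
B4: ⌊500/2⌋ × 353 = 250 × 353 mm
B5: ⌊353/2⌋ × 250 = 176 × 250 mm
B6: ⌊250/2⌋ × 176 = 125 × 176 mm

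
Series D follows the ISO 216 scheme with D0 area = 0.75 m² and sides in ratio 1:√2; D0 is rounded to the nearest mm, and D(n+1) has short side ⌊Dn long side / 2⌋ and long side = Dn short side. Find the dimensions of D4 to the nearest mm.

182 × 257 mm

Let D0's short side be w mm. w · w√2 = 0.75 m² = 750,000 mm², so w ≈ 728.2 mm and w√2 ≈ 1029.9 mm → D0 = 728 × 1030 mm.
D1: ⌊1030/2⌋ × 728 = 515 × 728 mm
D2: ⌊728/2⌋ × 515 = 364 × 515 mm
D3: ⌊515/2⌋ × 364 = 257 × 364 mm
D4: ⌊364/2⌋ × 257 = 182 × 257 mm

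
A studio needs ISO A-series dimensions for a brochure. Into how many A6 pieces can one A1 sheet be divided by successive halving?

32

Each ISO step halves the sheet: 1 × A1 → 2 × A2 → 4 × A3 → 8 × A4 → …
From A1 to A6 is 5 halving steps: 2^5 = 32.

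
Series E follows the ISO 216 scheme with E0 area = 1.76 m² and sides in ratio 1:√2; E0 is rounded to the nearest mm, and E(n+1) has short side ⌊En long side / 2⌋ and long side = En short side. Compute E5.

Let E0's short side be w mm. w · w√2 = 1.76 m² = 1,760,000 mm², so w ≈ 1115.6 mm and w√2 ≈ 1577.7 mm → E0 = 1116 × 1578 mm.
E1: ⌊1578/2⌋ × 1116 = 789 × 1116 mm
E2: ⌊1116/2⌋ × 789 = 558 × 789 mm
E3: ⌊789/2⌋ × 558 = 394 × 558 mm
E4: ⌊558/2⌋ × 394 = 279 × 394 mm
E5: ⌊394/2⌋ × 279 = 197 × 279 mm

197 × 279 mm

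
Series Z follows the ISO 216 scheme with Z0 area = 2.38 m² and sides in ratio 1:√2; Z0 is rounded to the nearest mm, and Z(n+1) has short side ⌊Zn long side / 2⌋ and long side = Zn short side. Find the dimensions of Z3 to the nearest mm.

Let Z0's short side be w mm. w · w√2 = 2.38 m² = 2,380,000 mm², so w ≈ 1297.3 mm and w√2 ≈ 1834.6 mm → Z0 = 1297 × 1835 mm.
Z1: ⌊1835/2⌋ × 1297 = 917 × 1297 mm
Z2: ⌊1297/2⌋ × 917 = 648 × 917 mm
Z3: ⌊917/2⌋ × 648 = 458 × 648 mm

458 × 648 mm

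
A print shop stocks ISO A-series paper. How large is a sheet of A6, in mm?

105 × 148 mm

A0 = 841 × 1189 mm (A0 has area 1 m², aspect 1:√2).
A1: ⌊1189/2⌋ × 841 = 594 × 841 mm
A2: ⌊841/2⌋ × 594 = 420 × 594 mm
A3: ⌊594/2⌋ × 420 = 297 × 420 mm
A4: ⌊420/2⌋ × 297 = 210 × 297 mm
A5: ⌊297/2⌋ × 210 = 148 × 210 mm
A6: ⌊210/2⌋ × 148 = 105 × 148 mm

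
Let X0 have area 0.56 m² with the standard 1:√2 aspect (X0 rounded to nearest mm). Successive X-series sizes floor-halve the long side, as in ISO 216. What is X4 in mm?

157 × 222 mm

Let X0's short side be w mm. w · w√2 = 0.56 m² = 560,000 mm², so w ≈ 629.3 mm and w√2 ≈ 889.9 mm → X0 = 629 × 890 mm.
X1: ⌊890/2⌋ × 629 = 445 × 629 mm
X2: ⌊629/2⌋ × 445 = 314 × 445 mm
X3: ⌊445/2⌋ × 314 = 222 × 314 mm
X4: ⌊314/2⌋ × 222 = 157 × 222 mm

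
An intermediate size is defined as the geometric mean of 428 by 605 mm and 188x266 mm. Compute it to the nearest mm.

Short side: √(428 · 188) = √80464 ≈ 283.7 → 284 mm
Long side: √(605 · 266) = √160930 ≈ 401.2 → 401 mm

284 × 401 mm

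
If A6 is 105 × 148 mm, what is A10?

A7: ⌊148/2⌋ × 105 = 74 × 105 mm
A8: ⌊105/2⌋ × 74 = 52 × 74 mm
A9: ⌊74/2⌋ × 52 = 37 × 52 mm
A10: ⌊52/2⌋ × 37 = 26 × 37 mm

26 × 37 mm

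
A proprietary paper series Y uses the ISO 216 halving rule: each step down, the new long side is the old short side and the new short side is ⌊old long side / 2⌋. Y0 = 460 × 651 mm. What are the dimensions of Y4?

Y1: ⌊651/2⌋ × 460 = 325 × 460 mm
Y2: ⌊460/2⌋ × 325 = 230 × 325 mm
Y3: ⌊325/2⌋ × 230 = 162 × 230 mm
Y4: ⌊230/2⌋ × 162 = 115 × 162 mm

115 × 162 mm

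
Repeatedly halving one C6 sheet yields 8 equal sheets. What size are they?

C9

8 = 2^3, so 3 halving steps.
C6 → C7 → … → C9 after 3 steps.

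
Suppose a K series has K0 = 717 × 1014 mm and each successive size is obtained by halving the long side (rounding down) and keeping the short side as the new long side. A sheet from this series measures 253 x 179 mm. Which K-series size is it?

K4

K0: 717 × 1014 mm
K1: 507 × 717 mm
K2: 358 × 507 mm
K3: 253 × 358 mm
K4: 179 × 253 mm
K5: 126 × 179 mm
→ matches K4.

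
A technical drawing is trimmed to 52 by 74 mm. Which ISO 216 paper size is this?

A8 (52 × 74 mm)

Aspect ratio 74/52 ≈ 1.423 — close to the ISO √2 ≈ 1.414.
In the A-series (A0 area = 1 m²): A8 = 52 × 74 mm.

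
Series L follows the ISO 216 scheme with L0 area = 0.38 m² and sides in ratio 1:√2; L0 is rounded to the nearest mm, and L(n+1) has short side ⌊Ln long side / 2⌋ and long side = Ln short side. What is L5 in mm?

91 × 129 mm

Let L0's short side be w mm. w · w√2 = 0.38 m² = 380,000 mm², so w ≈ 518.4 mm and w√2 ≈ 733.1 mm → L0 = 518 × 733 mm.
L1: ⌊733/2⌋ × 518 = 366 × 518 mm
L2: ⌊518/2⌋ × 366 = 259 × 366 mm
L3: ⌊366/2⌋ × 259 = 183 × 259 mm
L4: ⌊259/2⌋ × 183 = 129 × 183 mm
L5: ⌊183/2⌋ × 129 = 91 × 129 mm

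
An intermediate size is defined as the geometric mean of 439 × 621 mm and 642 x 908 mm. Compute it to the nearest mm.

531 × 751 mm

Short side: √(439 · 642) = √281838 ≈ 530.9 → 531 mm
Long side: √(621 · 908) = √563868 ≈ 750.9 → 751 mm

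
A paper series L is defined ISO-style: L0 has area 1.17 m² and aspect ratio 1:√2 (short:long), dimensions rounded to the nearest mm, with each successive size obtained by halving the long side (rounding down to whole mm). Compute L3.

Let L0's short side be w mm. w · w√2 = 1.17 m² = 1,170,000 mm², so w ≈ 909.6 mm and w√2 ≈ 1286.3 mm → L0 = 910 × 1286 mm.
L1: ⌊1286/2⌋ × 910 = 643 × 910 mm
L2: ⌊910/2⌋ × 643 = 455 × 643 mm
L3: ⌊643/2⌋ × 455 = 321 × 455 mm

321 × 455 mm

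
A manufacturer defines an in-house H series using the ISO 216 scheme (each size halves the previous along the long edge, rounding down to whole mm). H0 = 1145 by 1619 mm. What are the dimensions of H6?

143 × 202 mm

H1: ⌊1619/2⌋ × 1145 = 809 × 1145 mm
H2: ⌊1145/2⌋ × 809 = 572 × 809 mm
H3: ⌊809/2⌋ × 572 = 404 × 572 mm
H4: ⌊572/2⌋ × 404 = 286 × 404 mm
H5: ⌊404/2⌋ × 286 = 202 × 286 mm
H6: ⌊286/2⌋ × 202 = 143 × 202 mm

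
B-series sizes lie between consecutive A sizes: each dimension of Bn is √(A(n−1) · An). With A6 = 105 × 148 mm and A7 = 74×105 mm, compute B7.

Short side: √(105 · 74) = √7770 ≈ 88.1 → 88 mm
Long side: √(148 · 105) = √15540 ≈ 124.7 → 125 mm

88 × 125 mm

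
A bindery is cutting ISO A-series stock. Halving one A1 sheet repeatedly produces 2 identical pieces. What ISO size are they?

2 = 2^1, so 1 halving step.
A1 → A2 → … → A2 after 1 step.

A2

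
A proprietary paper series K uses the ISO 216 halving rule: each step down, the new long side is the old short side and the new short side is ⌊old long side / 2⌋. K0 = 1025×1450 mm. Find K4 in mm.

K1: ⌊1450/2⌋ × 1025 = 725 × 1025 mm
K2: ⌊1025/2⌋ × 725 = 512 × 725 mm
K3: ⌊725/2⌋ × 512 = 362 × 512 mm
K4: ⌊512/2⌋ × 362 = 256 × 362 mm

256 × 362 mm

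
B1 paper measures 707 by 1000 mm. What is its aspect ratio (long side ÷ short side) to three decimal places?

1.414

1000 / 707 = 1.414
Matches √2 ≈ 1.414 — the ISO 216 defining ratio.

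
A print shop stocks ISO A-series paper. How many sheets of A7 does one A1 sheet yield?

Each ISO step halves the sheet: 1 × A1 → 2 × A2 → 4 × A3 → 8 × A4 → …
From A1 to A7 is 6 halving steps: 2^6 = 64.

64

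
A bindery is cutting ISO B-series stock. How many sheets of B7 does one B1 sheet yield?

Each ISO step halves the sheet: 1 × B1 → 2 × B2 → 4 × B3 → 8 × B4 → …
From B1 to B7 is 6 halving steps: 2^6 = 64.

64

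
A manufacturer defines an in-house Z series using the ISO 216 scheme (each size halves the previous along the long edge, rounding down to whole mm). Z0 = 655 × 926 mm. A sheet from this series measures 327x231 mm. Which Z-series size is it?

Z3

Z0: 655 × 926 mm
Z1: 463 × 655 mm
Z2: 327 × 463 mm
Z3: 231 × 327 mm
Z4: 163 × 231 mm
→ matches Z3.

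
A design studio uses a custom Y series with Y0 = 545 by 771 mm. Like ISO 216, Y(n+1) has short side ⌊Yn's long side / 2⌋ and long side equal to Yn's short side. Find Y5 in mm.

Y1: ⌊771/2⌋ × 545 = 385 × 545 mm
Y2: ⌊545/2⌋ × 385 = 272 × 385 mm
Y3: ⌊385/2⌋ × 272 = 192 × 272 mm
Y4: ⌊272/2⌋ × 192 = 136 × 192 mm
Y5: ⌊192/2⌋ × 136 = 96 × 136 mm

96 × 136 mm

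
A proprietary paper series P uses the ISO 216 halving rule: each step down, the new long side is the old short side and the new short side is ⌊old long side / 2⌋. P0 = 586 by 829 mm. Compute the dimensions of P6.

73 × 103 mm

P1: ⌊829/2⌋ × 586 = 414 × 586 mm
P2: ⌊586/2⌋ × 414 = 293 × 414 mm
P3: ⌊414/2⌋ × 293 = 207 × 293 mm
P4: ⌊293/2⌋ × 207 = 146 × 207 mm
P5: ⌊207/2⌋ × 146 = 103 × 146 mm
P6: ⌊146/2⌋ × 103 = 73 × 103 mm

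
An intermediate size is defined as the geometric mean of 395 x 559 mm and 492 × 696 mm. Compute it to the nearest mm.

Short side: √(395 · 492) = √194340 ≈ 440.8 → 441 mm
Long side: √(559 · 696) = √389064 ≈ 623.7 → 624 mm

441 × 624 mm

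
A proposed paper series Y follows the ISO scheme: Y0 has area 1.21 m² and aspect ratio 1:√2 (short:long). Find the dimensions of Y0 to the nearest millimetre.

925 × 1308 mm

Let the short side be w mm. Then w · w√2 = 1.21 m² = 1,210,000 mm².
w² = 1,210,000/√2, so w ≈ 925.0 mm; long side = w√2 ≈ 1308.1 mm.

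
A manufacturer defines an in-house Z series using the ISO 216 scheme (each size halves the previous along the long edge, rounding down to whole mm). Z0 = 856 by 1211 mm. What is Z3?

302 × 428 mm

Z1: ⌊1211/2⌋ × 856 = 605 × 856 mm
Z2: ⌊856/2⌋ × 605 = 428 × 605 mm
Z3: ⌊605/2⌋ × 428 = 302 × 428 mm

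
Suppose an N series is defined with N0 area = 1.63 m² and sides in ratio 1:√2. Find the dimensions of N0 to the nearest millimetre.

Let the short side be w mm. Then w · w√2 = 1.63 m² = 1,630,000 mm².
w² = 1,630,000/√2, so w ≈ 1073.6 mm; long side = w√2 ≈ 1518.3 mm.

1074 × 1518 mm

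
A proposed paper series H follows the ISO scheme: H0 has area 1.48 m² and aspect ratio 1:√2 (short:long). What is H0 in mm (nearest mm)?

Let the short side be w mm. Then w · w√2 = 1.48 m² = 1,480,000 mm².
w² = 1,480,000/√2, so w ≈ 1023.0 mm; long side = w√2 ≈ 1446.7 mm.

1023 × 1447 mm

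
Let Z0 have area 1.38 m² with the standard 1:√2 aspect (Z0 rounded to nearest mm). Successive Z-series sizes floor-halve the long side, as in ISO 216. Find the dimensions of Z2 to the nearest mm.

494 × 698 mm

Let Z0's short side be w mm. w · w√2 = 1.38 m² = 1,380,000 mm², so w ≈ 987.8 mm and w√2 ≈ 1397.0 mm → Z0 = 988 × 1397 mm.
Z1: ⌊1397/2⌋ × 988 = 698 × 988 mm
Z2: ⌊988/2⌋ × 698 = 494 × 698 mm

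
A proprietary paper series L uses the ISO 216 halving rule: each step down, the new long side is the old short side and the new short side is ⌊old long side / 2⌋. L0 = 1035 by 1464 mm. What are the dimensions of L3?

L1: ⌊1464/2⌋ × 1035 = 732 × 1035 mm
L2: ⌊1035/2⌋ × 732 = 517 × 732 mm
L3: ⌊732/2⌋ × 517 = 366 × 517 mm

366 × 517 mm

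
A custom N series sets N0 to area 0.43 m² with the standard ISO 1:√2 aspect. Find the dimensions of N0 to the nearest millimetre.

551 × 780 mm

Let the short side be w mm. Then w · w√2 = 0.43 m² = 430,000 mm².
w² = 430,000/√2, so w ≈ 551.4 mm; long side = w√2 ≈ 779.8 mm.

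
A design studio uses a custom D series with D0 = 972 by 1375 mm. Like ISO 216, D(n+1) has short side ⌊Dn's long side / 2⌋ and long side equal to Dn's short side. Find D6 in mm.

D1: ⌊1375/2⌋ × 972 = 687 × 972 mm
D2: ⌊972/2⌋ × 687 = 486 × 687 mm
D3: ⌊687/2⌋ × 486 = 343 × 486 mm
D4: ⌊486/2⌋ × 343 = 243 × 343 mm
D5: ⌊343/2⌋ × 243 = 171 × 243 mm
D6: ⌊243/2⌋ × 171 = 121 × 171 mm

121 × 171 mm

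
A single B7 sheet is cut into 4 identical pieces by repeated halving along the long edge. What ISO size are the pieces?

B9

4 = 2^2, so 2 halving steps.
B7 → B8 → … → B9 after 2 steps.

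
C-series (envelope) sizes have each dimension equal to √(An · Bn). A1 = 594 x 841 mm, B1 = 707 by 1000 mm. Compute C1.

648 × 917 mm

Short side: √(594 · 707) = √419958 ≈ 648.0 → 648 mm
Long side: √(841 · 1000) = √841000 ≈ 917.1 → 917 mm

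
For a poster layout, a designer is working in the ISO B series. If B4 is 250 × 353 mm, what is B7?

88 × 125 mm

B5: ⌊353/2⌋ × 250 = 176 × 250 mm
B6: ⌊250/2⌋ × 176 = 125 × 176 mm
B7: ⌊176/2⌋ × 125 = 88 × 125 mm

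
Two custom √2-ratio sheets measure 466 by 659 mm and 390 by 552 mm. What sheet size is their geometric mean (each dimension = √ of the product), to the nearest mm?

Short side: √(466 · 390) = √181740 ≈ 426.3 → 426 mm
Long side: √(659 · 552) = √363768 ≈ 603.1 → 603 mm

426 × 603 mm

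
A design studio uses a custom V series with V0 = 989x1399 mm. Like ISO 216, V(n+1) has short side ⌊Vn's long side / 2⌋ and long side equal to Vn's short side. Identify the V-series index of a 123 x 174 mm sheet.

V6

V0: 989 × 1399 mm
V1: 699 × 989 mm
V2: 494 × 699 mm
V3: 349 × 494 mm
V4: 247 × 349 mm
V5: 174 × 247 mm
V6: 123 × 174 mm
V7: 87 × 123 mm
→ matches V6.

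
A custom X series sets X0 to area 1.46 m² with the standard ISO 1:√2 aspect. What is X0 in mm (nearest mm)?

Let the short side be w mm. Then w · w√2 = 1.46 m² = 1,460,000 mm².
w² = 1,460,000/√2, so w ≈ 1016.1 mm; long side = w√2 ≈ 1436.9 mm.

1016 × 1437 mm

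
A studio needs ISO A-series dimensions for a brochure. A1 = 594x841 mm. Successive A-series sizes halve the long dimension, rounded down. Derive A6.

A2: ⌊841/2⌋ × 594 = 420 × 594 mm
A3: ⌊594/2⌋ × 420 = 297 × 420 mm
A4: ⌊420/2⌋ × 297 = 210 × 297 mm
A5: ⌊297/2⌋ × 210 = 148 × 210 mm
A6: ⌊210/2⌋ × 148 = 105 × 148 mm

105 × 148 mm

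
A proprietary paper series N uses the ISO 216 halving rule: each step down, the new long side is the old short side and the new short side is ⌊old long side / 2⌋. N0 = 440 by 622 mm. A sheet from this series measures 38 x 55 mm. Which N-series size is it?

N7

N0: 440 × 622 mm
N1: 311 × 440 mm
N2: 220 × 311 mm
N3: 155 × 220 mm
N4: 110 × 155 mm
N5: 77 × 110 mm
N6: 55 × 77 mm
N7: 38 × 55 mm
N8: 27 × 38 mm
→ matches N7.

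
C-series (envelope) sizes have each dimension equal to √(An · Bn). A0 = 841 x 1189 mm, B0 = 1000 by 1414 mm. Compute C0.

Short side: √(841 · 1000) = √841000 ≈ 917.1 → 917 mm
Long side: √(1189 · 1414) = √1681246 ≈ 1296.6 → 1297 mm

917 × 1297 mm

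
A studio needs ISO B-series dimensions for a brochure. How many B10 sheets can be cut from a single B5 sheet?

32

Each ISO step halves the sheet: 1 × B5 → 2 × B6 → 4 × B7 → 8 × B8 → …
From B5 to B10 is 5 halving steps: 2^5 = 32.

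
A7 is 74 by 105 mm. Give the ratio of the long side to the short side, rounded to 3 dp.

1.419

105 / 74 = 1.419
ISO 216 targets √2 ≈ 1.414; the +0.005 deviation is from mm rounding.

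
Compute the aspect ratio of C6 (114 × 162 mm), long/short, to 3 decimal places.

1.421

162 / 114 = 1.421
ISO 216 targets √2 ≈ 1.414; the +0.007 deviation is from mm rounding.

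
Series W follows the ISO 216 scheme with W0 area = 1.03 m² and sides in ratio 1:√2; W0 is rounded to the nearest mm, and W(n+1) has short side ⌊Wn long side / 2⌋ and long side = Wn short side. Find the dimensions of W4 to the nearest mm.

Let W0's short side be w mm. w · w√2 = 1.03 m² = 1,030,000 mm², so w ≈ 853.4 mm and w√2 ≈ 1206.9 mm → W0 = 853 × 1207 mm.
W1: ⌊1207/2⌋ × 853 = 603 × 853 mm
W2: ⌊853/2⌋ × 603 = 426 × 603 mm
W3: ⌊603/2⌋ × 426 = 301 × 426 mm
W4: ⌊426/2⌋ × 301 = 213 × 301 mm

213 × 301 mm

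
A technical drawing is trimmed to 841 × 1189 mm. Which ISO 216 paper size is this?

Aspect ratio 1189/841 ≈ 1.414 — close to the ISO √2 ≈ 1.414.
In the A-series (A0 area = 1 m²): A0 = 841 × 1189 mm.

A0 (841 × 1189 mm)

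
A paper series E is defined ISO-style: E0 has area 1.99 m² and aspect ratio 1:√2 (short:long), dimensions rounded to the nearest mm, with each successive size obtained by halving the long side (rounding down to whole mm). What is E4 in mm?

296 × 419 mm

Let E0's short side be w mm. w · w√2 = 1.99 m² = 1,990,000 mm², so w ≈ 1186.2 mm and w√2 ≈ 1677.6 mm → E0 = 1186 × 1678 mm.
E1: ⌊1678/2⌋ × 1186 = 839 × 1186 mm
E2: ⌊1186/2⌋ × 839 = 593 × 839 mm
E3: ⌊839/2⌋ × 593 = 419 × 593 mm
E4: ⌊593/2⌋ × 419 = 296 × 419 mm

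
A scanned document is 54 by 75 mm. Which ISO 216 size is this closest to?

A8 (52 × 74 mm)

Aspect ratio 75/54 ≈ 1.389 (ISO target is √2 ≈ 1.414).
In the A-series (A0 area = 1 m²): A8 = 52 × 74 mm.
Off by 3 mm total — nearest standard size.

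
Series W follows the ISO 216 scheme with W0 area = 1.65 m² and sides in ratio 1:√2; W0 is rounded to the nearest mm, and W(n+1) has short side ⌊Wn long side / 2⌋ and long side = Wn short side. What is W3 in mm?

Let W0's short side be w mm. w · w√2 = 1.65 m² = 1,650,000 mm², so w ≈ 1080.2 mm and w√2 ≈ 1527.6 mm → W0 = 1080 × 1528 mm.
W1: ⌊1528/2⌋ × 1080 = 764 × 1080 mm
W2: ⌊1080/2⌋ × 764 = 540 × 764 mm
W3: ⌊764/2⌋ × 540 = 382 × 540 mm

382 × 540 mm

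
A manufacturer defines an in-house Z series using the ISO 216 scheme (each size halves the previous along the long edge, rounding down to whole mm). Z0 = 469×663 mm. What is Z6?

58 × 82 mm

Z1: ⌊663/2⌋ × 469 = 331 × 469 mm
Z2: ⌊469/2⌋ × 331 = 234 × 331 mm
Z3: ⌊331/2⌋ × 234 = 165 × 234 mm
Z4: ⌊234/2⌋ × 165 = 117 × 165 mm
Z5: ⌊165/2⌋ × 117 = 82 × 117 mm
Z6: ⌊117/2⌋ × 82 = 58 × 82 mm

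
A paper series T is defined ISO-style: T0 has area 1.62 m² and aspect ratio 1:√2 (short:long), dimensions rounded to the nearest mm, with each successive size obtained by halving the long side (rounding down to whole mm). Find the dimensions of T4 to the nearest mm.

Let T0's short side be w mm. w · w√2 = 1.62 m² = 1,620,000 mm², so w ≈ 1070.3 mm and w√2 ≈ 1513.6 mm → T0 = 1070 × 1514 mm.
T1: ⌊1514/2⌋ × 1070 = 757 × 1070 mm
T2: ⌊1070/2⌋ × 757 = 535 × 757 mm
T3: ⌊757/2⌋ × 535 = 378 × 535 mm
T4: ⌊535/2⌋ × 378 = 267 × 378 mm

267 × 378 mm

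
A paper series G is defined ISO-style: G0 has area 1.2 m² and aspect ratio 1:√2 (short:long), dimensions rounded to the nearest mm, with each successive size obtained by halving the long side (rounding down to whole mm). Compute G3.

325 × 460 mm

Let G0's short side be w mm. w · w√2 = 1.2 m² = 1,200,000 mm², so w ≈ 921.2 mm and w√2 ≈ 1302.7 mm → G0 = 921 × 1303 mm.
G1: ⌊1303/2⌋ × 921 = 651 × 921 mm
G2: ⌊921/2⌋ × 651 = 460 × 651 mm
G3: ⌊651/2⌋ × 460 = 325 × 460 mm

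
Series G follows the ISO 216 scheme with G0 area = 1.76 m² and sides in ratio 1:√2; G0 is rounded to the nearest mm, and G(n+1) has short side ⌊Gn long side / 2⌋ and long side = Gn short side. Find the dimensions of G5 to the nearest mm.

197 × 279 mm

Let G0's short side be w mm. w · w√2 = 1.76 m² = 1,760,000 mm², so w ≈ 1115.6 mm and w√2 ≈ 1577.7 mm → G0 = 1116 × 1578 mm.
G1: ⌊1578/2⌋ × 1116 = 789 × 1116 mm
G2: ⌊1116/2⌋ × 789 = 558 × 789 mm
G3: ⌊789/2⌋ × 558 = 394 × 558 mm
G4: ⌊558/2⌋ × 394 = 279 × 394 mm
G5: ⌊394/2⌋ × 279 = 197 × 279 mm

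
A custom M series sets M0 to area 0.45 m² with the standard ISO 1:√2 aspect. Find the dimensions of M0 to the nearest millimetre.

564 × 798 mm

Let the short side be w mm. Then w · w√2 = 0.45 m² = 450,000 mm².
w² = 450,000/√2, so w ≈ 564.1 mm; long side = w√2 ≈ 797.7 mm.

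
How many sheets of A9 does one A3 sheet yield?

Each ISO step halves the sheet: 1 × A3 → 2 × A4 → 4 × A5 → 8 × A6 → …
From A3 to A9 is 6 halving steps: 2^6 = 64.

64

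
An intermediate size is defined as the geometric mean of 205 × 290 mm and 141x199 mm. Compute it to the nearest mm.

170 × 240 mm

Short side: √(205 · 141) = √28905 ≈ 170.0 → 170 mm
Long side: √(290 · 199) = √57710 ≈ 240.2 → 240 mm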